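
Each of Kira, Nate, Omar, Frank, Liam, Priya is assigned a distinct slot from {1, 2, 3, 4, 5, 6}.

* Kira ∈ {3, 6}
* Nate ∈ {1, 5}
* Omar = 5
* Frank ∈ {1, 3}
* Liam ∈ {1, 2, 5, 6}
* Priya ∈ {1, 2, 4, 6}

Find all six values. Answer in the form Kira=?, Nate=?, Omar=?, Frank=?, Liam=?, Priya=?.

Kira=6, Nate=1, Omar=5, Frank=3, Liam=2, Priya=4

Omar has just one choice, so Omar = 5. Remove 5 from Nate, Liam.
Nate has just one choice, so Nate = 1. Strike 1 from Frank, Liam, Priya.
Frank's domain is down to {3}, so Frank = 3. Strike 3 from Kira.
That leaves Kira = 6. Eliminate 6 elsewhere: Liam, Priya.
That leaves Liam = 2. Strike 2 from Priya.
Priya has just one choice, so Priya = 4.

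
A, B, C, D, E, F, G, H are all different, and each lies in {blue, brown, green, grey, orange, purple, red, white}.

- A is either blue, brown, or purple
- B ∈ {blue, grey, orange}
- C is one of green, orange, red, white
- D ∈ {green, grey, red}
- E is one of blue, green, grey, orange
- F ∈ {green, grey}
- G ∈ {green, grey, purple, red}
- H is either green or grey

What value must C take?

white

Among the 8 variables, brown fits only A (and all 8 values in {blue, brown, green, grey, orange, purple, red, white} must be used), so A = brown.
The 7 still-open variables together cover exactly {blue, green, grey, orange, purple, red, white} — 7 values for 7 variables — and purple appears only in G's list, so G = purple.
Among the 6 still-open variables, white fits only C (and all 6 values in {blue, green, grey, orange, red, white} must be used), so C = white.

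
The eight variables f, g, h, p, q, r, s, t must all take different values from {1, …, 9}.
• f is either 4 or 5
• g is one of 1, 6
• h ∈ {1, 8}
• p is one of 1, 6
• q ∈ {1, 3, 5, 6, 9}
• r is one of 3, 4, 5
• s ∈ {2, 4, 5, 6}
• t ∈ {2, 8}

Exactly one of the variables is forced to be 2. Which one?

t

The 8 variables together cover exactly {1, 2, 3, 4, 5, 6, 8, 9} — 8 values for 8 variables — and 9 appears only in q's list, so q = 9.
Among the 7 still-open variables, 3 fits only r (and all 7 values in {1, 2, 3, 4, 5, 6, 8} must be used), so r = 3.
The 2 variables g and p are confined to {1, 6}, which locks those values in; drop them from h, s.
That leaves h = 8. Strike 8 from t.
So 2 goes to t.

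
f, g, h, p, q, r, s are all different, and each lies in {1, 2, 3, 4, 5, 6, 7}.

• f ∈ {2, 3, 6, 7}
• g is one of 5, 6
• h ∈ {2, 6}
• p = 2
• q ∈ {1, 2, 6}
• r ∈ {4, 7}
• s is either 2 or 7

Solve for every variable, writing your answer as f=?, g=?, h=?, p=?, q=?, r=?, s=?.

f=3, g=5, h=6, p=2, q=1, r=4, s=7

p has just one choice, so p = 2. Remove 2 from f, h, q, s.
s's domain is down to {7}, so s = 7. So f, r can't be 7.
h must be 6 (only option left). Remove 6 from f, g, q.
q has just one choice, so q = 1.
That leaves r = 4.
That leaves f = 3.
That leaves g = 5.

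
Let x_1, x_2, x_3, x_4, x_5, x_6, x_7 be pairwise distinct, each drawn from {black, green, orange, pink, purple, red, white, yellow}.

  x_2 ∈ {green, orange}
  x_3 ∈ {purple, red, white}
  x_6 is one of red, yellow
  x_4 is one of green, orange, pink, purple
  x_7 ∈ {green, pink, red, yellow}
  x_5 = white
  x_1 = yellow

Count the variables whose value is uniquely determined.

x_1 must be yellow (only option left). So x_6, x_7 can't be yellow.
x_5 must be white (only option left). Eliminate white elsewhere: x_3.
x_6 has just one choice, so x_6 = red. Strike red from x_3, x_7.
x_3 must be purple (only option left). So x_4 can't be purple.
Determined: x_1=yellow, x_3=purple, x_5=white, x_6=red. The other variables each still have more than one consistent value. That makes 4.

4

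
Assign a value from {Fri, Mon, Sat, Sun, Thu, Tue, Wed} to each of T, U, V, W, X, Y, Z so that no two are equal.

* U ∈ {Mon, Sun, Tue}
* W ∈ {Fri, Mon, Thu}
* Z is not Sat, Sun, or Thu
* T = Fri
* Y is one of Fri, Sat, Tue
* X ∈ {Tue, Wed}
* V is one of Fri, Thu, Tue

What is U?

T must be Fri (only option left). Strike Fri from V, W, Y, Z.
Among the 6 still-open variables, Sat fits only Y (and all 6 values in {Mon, Sat, Sun, Thu, Tue, Wed} must be used), so Y = Sat.
The 5 still-open variables together cover exactly {Mon, Sun, Thu, Tue, Wed} — 5 values for 5 variables — and Sun appears only in U's list, so U = Sun.

Sun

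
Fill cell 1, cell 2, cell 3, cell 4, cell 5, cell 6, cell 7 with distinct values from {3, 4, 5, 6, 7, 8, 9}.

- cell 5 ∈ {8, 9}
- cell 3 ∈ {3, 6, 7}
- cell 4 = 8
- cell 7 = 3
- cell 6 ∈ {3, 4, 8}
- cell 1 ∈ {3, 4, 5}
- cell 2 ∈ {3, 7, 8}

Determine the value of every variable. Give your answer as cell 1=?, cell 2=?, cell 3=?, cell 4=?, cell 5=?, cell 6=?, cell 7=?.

cell 4 must be 8 (only option left). Strike 8 from cell 2, cell 5, cell 6.
cell 5's domain is down to {9}, so cell 5 = 9.
cell 7 has just one choice, so cell 7 = 3. So cell 1, cell 2, cell 3, cell 6 can't be 3.
cell 2's domain is down to {7}, so cell 2 = 7. Strike 7 from cell 3.
cell 3's domain is down to {6}, so cell 3 = 6.
cell 6 must be 4 (only option left). So cell 1 can't be 4.
That leaves cell 1 = 5.

cell 1=5, cell 2=7, cell 3=6, cell 4=8, cell 5=9, cell 6=4, cell 7=3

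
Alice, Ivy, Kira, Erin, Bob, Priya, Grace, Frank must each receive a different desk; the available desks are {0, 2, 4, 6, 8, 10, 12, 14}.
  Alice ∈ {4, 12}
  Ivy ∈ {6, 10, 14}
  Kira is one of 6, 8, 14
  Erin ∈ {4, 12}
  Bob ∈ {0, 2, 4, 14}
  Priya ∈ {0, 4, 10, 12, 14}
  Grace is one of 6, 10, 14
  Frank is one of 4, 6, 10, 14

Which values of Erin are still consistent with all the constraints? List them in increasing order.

4, 12

The 8 variables together cover exactly {0, 2, 4, 6, 8, 10, 12, 14} — 8 values for 8 variables — and 2 appears only in Bob's list, so Bob = 2.
The 7 still-open variables draw from only 7 values {0, 4, 6, 8, 10, 12, 14}, so each is used; only Priya can be 0, hence Priya = 0.
The 6 still-open variables together cover exactly {4, 6, 8, 10, 12, 14} — 6 values for 6 variables — and 8 appears only in Kira's list, so Kira = 8.
Alice and Erin between them cover only {4, 12} — a naked pair. Remove those values from Frank.
No further eliminations apply; Erin can still be any of 4, 12.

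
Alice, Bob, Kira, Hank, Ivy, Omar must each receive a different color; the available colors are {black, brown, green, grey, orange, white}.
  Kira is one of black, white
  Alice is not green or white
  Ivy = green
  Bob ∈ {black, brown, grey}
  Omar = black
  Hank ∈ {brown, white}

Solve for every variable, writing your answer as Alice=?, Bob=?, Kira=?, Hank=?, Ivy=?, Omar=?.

Ivy's domain is down to {green}, so Ivy = green.
That leaves Omar = black. Strike black from Alice, Bob, Kira.
Kira's domain is down to {white}, so Kira = white. Remove white from Hank.
Hank's domain is down to {brown}, so Hank = brown. Remove brown from Alice, Bob.
Bob's domain is down to {grey}, so Bob = grey. Strike grey from Alice.
Alice must be orange (only option left).

Alice=orange, Bob=grey, Kira=white, Hank=brown, Ivy=green, Omar=black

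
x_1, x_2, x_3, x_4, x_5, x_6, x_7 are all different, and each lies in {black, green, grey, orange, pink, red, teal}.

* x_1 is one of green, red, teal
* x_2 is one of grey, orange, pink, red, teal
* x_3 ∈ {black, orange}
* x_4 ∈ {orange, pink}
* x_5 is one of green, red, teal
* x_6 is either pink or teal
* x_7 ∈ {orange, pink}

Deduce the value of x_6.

The 7 variables draw from only 7 values {black, green, grey, orange, pink, red, teal}, so each is used; only x_3 can be black, hence x_3 = black.
The 6 still-open variables together cover exactly {green, grey, orange, pink, red, teal} — 6 values for 6 variables — and grey appears only in x_2's list, so x_2 = grey.
The 2 variables x_4 and x_7 are confined to {orange, pink}, which locks those values in; drop them from x_6.
So x_6 = teal.

teal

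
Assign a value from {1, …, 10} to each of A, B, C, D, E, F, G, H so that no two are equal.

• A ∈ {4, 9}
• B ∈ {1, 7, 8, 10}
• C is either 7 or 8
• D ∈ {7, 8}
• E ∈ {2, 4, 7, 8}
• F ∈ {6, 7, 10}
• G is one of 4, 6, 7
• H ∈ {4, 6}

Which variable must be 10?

The 8 variables draw from only 8 values {1, 2, 4, 6, 7, 8, 9, 10}, so each is used; only B can be 1, hence B = 1.
The 7 still-open variables draw from only 7 values {2, 4, 6, 7, 8, 9, 10}, so each is used; only E can be 2, hence E = 2.
The 6 still-open variables together cover exactly {4, 6, 7, 8, 9, 10} — 6 values for 6 variables — and 9 appears only in A's list, so A = 9.
Among the 5 still-open variables, 10 fits only F (and all 5 values in {4, 6, 7, 8, 10} must be used), so F = 10.

F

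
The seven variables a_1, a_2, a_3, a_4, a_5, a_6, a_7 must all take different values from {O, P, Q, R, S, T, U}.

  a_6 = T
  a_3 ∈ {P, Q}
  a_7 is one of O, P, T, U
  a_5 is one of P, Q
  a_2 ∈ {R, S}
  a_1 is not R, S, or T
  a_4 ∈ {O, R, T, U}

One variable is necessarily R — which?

a_4

a_6 has just one choice, so a_6 = T. Eliminate T elsewhere: a_4, a_7.
The 6 still-open variables draw from only 6 values {O, P, Q, R, S, U}, so each is used; only a_2 can be S, hence a_2 = S.
The 5 still-open variables draw from only 5 values {O, P, Q, R, U}, so each is used; only a_4 can be R, hence a_4 = R.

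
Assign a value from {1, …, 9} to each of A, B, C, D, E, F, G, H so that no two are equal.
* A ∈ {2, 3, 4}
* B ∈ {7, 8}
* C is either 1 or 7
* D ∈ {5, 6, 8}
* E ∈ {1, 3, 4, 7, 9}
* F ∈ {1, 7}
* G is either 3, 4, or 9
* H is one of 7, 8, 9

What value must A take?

The 2 variables C and F are confined to {1, 7}, which locks those values in; drop them from B, E, H.
B's domain is down to {8}, so B = 8. Strike 8 from D, H.
H's domain is down to {9}, so H = 9. Eliminate 9 elsewhere: E, G.
The 2 variables E and G are confined to {3, 4}, which locks those values in; drop them from A.
So A = 2.

2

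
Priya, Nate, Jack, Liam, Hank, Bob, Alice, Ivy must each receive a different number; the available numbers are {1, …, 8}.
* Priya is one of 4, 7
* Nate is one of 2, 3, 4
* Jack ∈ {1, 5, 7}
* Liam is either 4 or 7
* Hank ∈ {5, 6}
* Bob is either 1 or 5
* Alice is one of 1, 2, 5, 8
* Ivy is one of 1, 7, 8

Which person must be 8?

The 8 variables together cover exactly {1, 2, 3, 4, 5, 6, 7, 8} — 8 values for 8 variables — and 3 appears only in Nate's list, so Nate = 3.
The 7 still-open variables draw from only 7 values {1, 2, 4, 5, 6, 7, 8}, so each is used; only Alice can be 2, hence Alice = 2.
Among the 6 still-open variables, 6 fits only Hank (and all 6 values in {1, 4, 5, 6, 7, 8} must be used), so Hank = 6.
The 5 still-open variables together cover exactly {1, 4, 5, 7, 8} — 5 values for 5 variables — and 8 appears only in Ivy's list, so Ivy = 8.

Ivy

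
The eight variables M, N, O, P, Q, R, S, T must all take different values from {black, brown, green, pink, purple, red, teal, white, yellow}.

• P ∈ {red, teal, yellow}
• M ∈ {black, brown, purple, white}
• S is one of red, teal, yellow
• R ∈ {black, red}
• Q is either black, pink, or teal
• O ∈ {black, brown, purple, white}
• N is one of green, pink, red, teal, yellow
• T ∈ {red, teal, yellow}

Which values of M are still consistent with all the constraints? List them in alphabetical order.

P, S, T share exactly the 3 values {red, teal, yellow}; by pigeonhole those values go to them, so strike red, teal, yellow from N, Q, R.
R must be black (only option left). Eliminate black elsewhere: M, O, Q.
Q has just one choice, so Q = pink. So N can't be pink.
That leaves N = green.
No further eliminations apply; M can still be any of brown, purple, white.

brown, purple, white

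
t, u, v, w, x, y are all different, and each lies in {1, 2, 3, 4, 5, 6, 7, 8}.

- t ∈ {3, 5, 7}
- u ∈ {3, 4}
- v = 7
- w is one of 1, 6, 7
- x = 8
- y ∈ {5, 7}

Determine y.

v's domain is down to {7}, so v = 7. Strike 7 from t, w, y.
So y = 5.

5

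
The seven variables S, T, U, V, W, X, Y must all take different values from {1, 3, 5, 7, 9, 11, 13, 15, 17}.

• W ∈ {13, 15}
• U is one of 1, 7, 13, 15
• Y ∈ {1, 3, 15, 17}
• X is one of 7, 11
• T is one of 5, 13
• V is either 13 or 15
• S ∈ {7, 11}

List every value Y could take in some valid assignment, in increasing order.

3, 17

The 2 variables S and X are confined to {7, 11}, which locks those values in; drop them from U.
V and W share exactly the 2 values {13, 15}; by pigeonhole those values go to them, so strike 13, 15 from T, U, Y.
That leaves T = 5.
U has just one choice, so U = 1. Eliminate 1 elsewhere: Y.
No further eliminations apply; Y can still be any of 3, 17.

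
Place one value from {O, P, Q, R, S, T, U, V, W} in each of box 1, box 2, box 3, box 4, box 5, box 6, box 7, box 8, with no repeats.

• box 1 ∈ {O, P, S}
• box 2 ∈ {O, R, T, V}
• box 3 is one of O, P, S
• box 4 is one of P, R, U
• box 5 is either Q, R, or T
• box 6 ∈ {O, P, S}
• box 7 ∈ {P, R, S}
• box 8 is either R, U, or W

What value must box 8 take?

box 1, box 3, box 6 share exactly the 3 values {O, P, S}; by pigeonhole those values go to them, so strike O, P, S from box 2, box 4, box 7.
That leaves box 7 = R. So box 2, box 4, box 5, box 8 can't be R.
box 4 must be U (only option left). Strike U from box 8.
So box 8 = W.

W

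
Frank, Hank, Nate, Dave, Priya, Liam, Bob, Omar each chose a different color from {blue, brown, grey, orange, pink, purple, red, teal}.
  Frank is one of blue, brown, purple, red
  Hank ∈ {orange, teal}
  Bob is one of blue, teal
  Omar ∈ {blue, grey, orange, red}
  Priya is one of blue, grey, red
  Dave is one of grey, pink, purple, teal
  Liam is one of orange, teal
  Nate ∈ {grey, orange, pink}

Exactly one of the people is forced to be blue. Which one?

The 8 variables draw from only 8 values {blue, brown, grey, orange, pink, purple, red, teal}, so each is used; only Frank can be brown, hence Frank = brown.
Among the 7 still-open variables, purple fits only Dave (and all 7 values in {blue, grey, orange, pink, purple, red, teal} must be used), so Dave = purple.
Among the 6 still-open variables, pink fits only Nate (and all 6 values in {blue, grey, orange, pink, red, teal} must be used), so Nate = pink.
Hank and Liam between them cover only {orange, teal} — a naked pair. Remove those values from Bob, Omar.
So blue goes to Bob.

Bob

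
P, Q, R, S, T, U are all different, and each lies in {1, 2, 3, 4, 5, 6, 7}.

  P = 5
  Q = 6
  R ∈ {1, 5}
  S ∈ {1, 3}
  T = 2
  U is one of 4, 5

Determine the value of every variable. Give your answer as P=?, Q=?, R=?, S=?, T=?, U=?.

P's domain is down to {5}, so P = 5. Eliminate 5 elsewhere: R, U.
That leaves Q = 6.
R must be 1 (only option left). Eliminate 1 elsewhere: S.
That leaves S = 3.
T has just one choice, so T = 2.
That leaves U = 4.

P=5, Q=6, R=1, S=3, T=2, U=4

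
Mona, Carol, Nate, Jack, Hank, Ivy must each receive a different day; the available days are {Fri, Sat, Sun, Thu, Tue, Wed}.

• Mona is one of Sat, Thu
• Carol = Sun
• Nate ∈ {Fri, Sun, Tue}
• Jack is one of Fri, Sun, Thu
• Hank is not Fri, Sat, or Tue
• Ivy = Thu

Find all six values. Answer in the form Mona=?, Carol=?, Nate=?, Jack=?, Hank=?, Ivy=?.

Mona=Sat, Carol=Sun, Nate=Tue, Jack=Fri, Hank=Wed, Ivy=Thu

Carol must be Sun (only option left). Strike Sun from Nate, Jack, Hank.
Ivy's domain is down to {Thu}, so Ivy = Thu. So Mona, Jack, Hank can't be Thu.
Mona must be Sat (only option left).
That leaves Jack = Fri. So Nate can't be Fri.
That leaves Hank = Wed.
Nate's domain is down to {Tue}, so Nate = Tue.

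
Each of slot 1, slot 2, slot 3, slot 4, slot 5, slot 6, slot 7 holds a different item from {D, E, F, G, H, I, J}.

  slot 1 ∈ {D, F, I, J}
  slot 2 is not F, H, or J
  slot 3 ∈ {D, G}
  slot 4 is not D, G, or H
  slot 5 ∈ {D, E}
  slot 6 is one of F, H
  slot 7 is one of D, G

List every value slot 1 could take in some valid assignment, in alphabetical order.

F, J

Among the 7 variables, H fits only slot 6 (and all 7 values in {D, E, F, G, H, I, J} must be used), so slot 6 = H.
slot 3 and slot 7 between them cover only {D, G} — a naked pair. Remove those values from slot 1, slot 2, slot 5.
slot 5's domain is down to {E}, so slot 5 = E. Remove E from slot 2, slot 4.
That leaves slot 2 = I. Strike I from slot 1, slot 4.
No further eliminations apply; slot 1 can still be any of F, J.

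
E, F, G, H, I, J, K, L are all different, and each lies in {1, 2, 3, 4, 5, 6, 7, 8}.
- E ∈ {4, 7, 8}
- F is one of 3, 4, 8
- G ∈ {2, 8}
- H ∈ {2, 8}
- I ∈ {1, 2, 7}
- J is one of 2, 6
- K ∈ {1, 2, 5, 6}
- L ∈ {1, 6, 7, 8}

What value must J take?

6

Among the 8 variables, 3 fits only F (and all 8 values in {1, 2, 3, 4, 5, 6, 7, 8} must be used), so F = 3.
The 7 still-open variables together cover exactly {1, 2, 4, 5, 6, 7, 8} — 7 values for 7 variables — and 4 appears only in E's list, so E = 4.
Among the 6 still-open variables, 5 fits only K (and all 6 values in {1, 2, 5, 6, 7, 8} must be used), so K = 5.
The 2 variables G and H are confined to {2, 8}, which locks those values in; drop them from I, J, L.
So J = 6.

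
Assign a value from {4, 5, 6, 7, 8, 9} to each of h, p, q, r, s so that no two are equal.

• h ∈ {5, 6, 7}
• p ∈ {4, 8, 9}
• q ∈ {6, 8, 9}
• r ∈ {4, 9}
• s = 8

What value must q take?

6

s has just one choice, so s = 8. Eliminate 8 elsewhere: p, q.
p and r between them cover only {4, 9} — a naked pair. Remove those values from q.
So q = 6.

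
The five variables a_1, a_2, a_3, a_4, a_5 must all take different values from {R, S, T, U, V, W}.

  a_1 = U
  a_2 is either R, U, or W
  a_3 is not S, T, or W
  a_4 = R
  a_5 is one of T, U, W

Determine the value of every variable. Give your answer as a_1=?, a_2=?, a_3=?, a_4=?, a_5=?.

a_1=U, a_2=W, a_3=V, a_4=R, a_5=T

a_1 must be U (only option left). Strike U from a_2, a_3, a_5.
a_4 must be R (only option left). Remove R from a_2, a_3.
a_2's domain is down to {W}, so a_2 = W. Strike W from a_5.
That leaves a_3 = V.
a_5 must be T (only option left).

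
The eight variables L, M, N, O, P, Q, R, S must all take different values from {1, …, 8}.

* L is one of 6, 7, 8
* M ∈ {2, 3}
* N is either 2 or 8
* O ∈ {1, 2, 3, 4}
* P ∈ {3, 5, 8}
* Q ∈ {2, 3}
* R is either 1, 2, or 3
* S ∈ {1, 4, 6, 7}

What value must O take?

4

The 8 variables draw from only 8 values {1, 2, 3, 4, 5, 6, 7, 8}, so each is used; only P can be 5, hence P = 5.
M and Q share exactly the 2 values {2, 3}; by pigeonhole those values go to them, so strike 2, 3 from N, O, R.
N's domain is down to {8}, so N = 8. Remove 8 from L.
That leaves R = 1. So O, S can't be 1.
So O = 4.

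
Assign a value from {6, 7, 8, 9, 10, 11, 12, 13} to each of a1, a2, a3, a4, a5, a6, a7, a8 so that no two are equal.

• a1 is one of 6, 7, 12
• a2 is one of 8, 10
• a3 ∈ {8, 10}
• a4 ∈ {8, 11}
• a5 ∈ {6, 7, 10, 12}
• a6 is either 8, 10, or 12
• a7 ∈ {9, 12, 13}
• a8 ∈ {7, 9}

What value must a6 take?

12

The 8 variables together cover exactly {6, 7, 8, 9, 10, 11, 12, 13} — 8 values for 8 variables — and 11 appears only in a4's list, so a4 = 11.
Among the 7 still-open variables, 13 fits only a7 (and all 7 values in {6, 7, 8, 9, 10, 12, 13} must be used), so a7 = 13.
Among the 6 still-open variables, 9 fits only a8 (and all 6 values in {6, 7, 8, 9, 10, 12} must be used), so a8 = 9.
a2 and a3 share exactly the 2 values {8, 10}; by pigeonhole those values go to them, so strike 8, 10 from a5, a6.
So a6 = 12.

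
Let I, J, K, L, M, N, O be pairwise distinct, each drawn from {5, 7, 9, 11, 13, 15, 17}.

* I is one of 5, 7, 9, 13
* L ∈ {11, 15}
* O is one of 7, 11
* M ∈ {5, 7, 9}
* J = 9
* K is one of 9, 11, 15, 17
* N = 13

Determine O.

J's domain is down to {9}, so J = 9. Eliminate 9 elsewhere: I, K, M.
N's domain is down to {13}, so N = 13. Remove 13 from I.
The 5 still-open variables draw from only 5 values {5, 7, 11, 15, 17}, so each is used; only K can be 17, hence K = 17.
Among the 4 still-open variables, 15 fits only L (and all 4 values in {5, 7, 11, 15} must be used), so L = 15.
Among the 3 still-open variables, 11 fits only O (and all 3 values in {5, 7, 11} must be used), so O = 11.

11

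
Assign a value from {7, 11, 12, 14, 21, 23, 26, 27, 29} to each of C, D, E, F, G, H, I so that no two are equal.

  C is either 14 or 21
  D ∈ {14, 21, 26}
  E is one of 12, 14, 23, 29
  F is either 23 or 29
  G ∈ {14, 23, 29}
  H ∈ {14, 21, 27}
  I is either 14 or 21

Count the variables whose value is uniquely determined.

3

The 7 variables together cover exactly {12, 14, 21, 23, 26, 27, 29} — 7 values for 7 variables — and 12 appears only in E's list, so E = 12.
Among the 6 still-open variables, 26 fits only D (and all 6 values in {14, 21, 23, 26, 27, 29} must be used), so D = 26.
The 5 still-open variables together cover exactly {14, 21, 23, 27, 29} — 5 values for 5 variables — and 27 appears only in H's list, so H = 27.
The 2 variables C and I are confined to {14, 21}, which locks those values in; drop them from G.
Determined: D=26, E=12, H=27. The other variables each still have more than one consistent value. That makes 3.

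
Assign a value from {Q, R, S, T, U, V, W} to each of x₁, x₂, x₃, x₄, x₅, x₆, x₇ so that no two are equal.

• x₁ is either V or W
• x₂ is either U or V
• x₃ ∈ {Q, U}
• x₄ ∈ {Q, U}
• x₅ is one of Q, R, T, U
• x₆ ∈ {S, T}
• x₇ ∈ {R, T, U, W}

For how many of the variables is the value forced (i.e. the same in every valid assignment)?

3

The 7 variables draw from only 7 values {Q, R, S, T, U, V, W}, so each is used; only x₆ can be S, hence x₆ = S.
The 2 variables x₃ and x₄ are confined to {Q, U}, which locks those values in; drop them from x₂, x₅, x₇.
x₂'s domain is down to {V}, so x₂ = V. So x₁ can't be V.
x₁'s domain is down to {W}, so x₁ = W. So x₇ can't be W.
Determined: x₁=W, x₂=V, x₆=S. The other variables each still have more than one consistent value. That makes 3.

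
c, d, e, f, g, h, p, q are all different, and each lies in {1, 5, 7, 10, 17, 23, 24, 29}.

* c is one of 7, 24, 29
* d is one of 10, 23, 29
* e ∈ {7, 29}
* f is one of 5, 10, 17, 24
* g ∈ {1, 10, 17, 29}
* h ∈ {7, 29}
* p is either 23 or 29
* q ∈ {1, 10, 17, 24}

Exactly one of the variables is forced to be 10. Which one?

The 8 variables together cover exactly {1, 5, 7, 10, 17, 23, 24, 29} — 8 values for 8 variables — and 5 appears only in f's list, so f = 5.
e and h between them cover only {7, 29} — a naked pair. Remove those values from c, d, g, p.
c's domain is down to {24}, so c = 24. Eliminate 24 elsewhere: q.
p must be 23 (only option left). So d can't be 23.
So 10 goes to d.

d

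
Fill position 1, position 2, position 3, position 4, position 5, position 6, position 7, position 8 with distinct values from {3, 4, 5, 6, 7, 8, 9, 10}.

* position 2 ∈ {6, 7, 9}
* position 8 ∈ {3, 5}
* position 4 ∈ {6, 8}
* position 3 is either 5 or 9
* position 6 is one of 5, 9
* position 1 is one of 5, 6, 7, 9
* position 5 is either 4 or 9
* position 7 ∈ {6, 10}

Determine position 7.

10

The 8 variables draw from only 8 values {3, 4, 5, 6, 7, 8, 9, 10}, so each is used; only position 8 can be 3, hence position 8 = 3.
Among the 7 still-open variables, 4 fits only position 5 (and all 7 values in {4, 5, 6, 7, 8, 9, 10} must be used), so position 5 = 4.
The 6 still-open variables draw from only 6 values {5, 6, 7, 8, 9, 10}, so each is used; only position 4 can be 8, hence position 4 = 8.
Among the 5 still-open variables, 10 fits only position 7 (and all 5 values in {5, 6, 7, 9, 10} must be used), so position 7 = 10.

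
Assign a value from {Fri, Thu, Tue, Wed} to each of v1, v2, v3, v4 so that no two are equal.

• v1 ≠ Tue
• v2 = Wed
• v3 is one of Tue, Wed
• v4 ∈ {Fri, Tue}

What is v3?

v2 must be Wed (only option left). Eliminate Wed elsewhere: v1, v3.
So v3 = Tue.

Tue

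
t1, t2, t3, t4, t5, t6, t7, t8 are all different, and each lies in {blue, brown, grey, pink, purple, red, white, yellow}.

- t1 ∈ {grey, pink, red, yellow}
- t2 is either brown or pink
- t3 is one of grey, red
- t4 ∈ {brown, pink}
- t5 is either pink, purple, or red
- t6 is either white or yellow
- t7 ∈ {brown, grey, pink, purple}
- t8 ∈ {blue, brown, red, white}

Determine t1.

yellow

The 8 variables together cover exactly {blue, brown, grey, pink, purple, red, white, yellow} — 8 values for 8 variables — and blue appears only in t8's list, so t8 = blue.
The 7 still-open variables draw from only 7 values {brown, grey, pink, purple, red, white, yellow}, so each is used; only t6 can be white, hence t6 = white.
Among the 6 still-open variables, yellow fits only t1 (and all 6 values in {brown, grey, pink, purple, red, yellow} must be used), so t1 = yellow.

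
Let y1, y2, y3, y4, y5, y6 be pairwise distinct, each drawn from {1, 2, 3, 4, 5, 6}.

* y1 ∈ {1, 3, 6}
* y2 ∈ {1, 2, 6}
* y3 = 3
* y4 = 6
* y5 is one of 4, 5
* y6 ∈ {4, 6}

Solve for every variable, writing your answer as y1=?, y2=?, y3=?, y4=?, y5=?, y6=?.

y1=1, y2=2, y3=3, y4=6, y5=5, y6=4

y3 has just one choice, so y3 = 3. Strike 3 from y1.
y4 has just one choice, so y4 = 6. Eliminate 6 elsewhere: y1, y2, y6.
y6 must be 4 (only option left). Remove 4 from y5.
y1's domain is down to {1}, so y1 = 1. Strike 1 from y2.
y2 has just one choice, so y2 = 2.
y5 has just one choice, so y5 = 5.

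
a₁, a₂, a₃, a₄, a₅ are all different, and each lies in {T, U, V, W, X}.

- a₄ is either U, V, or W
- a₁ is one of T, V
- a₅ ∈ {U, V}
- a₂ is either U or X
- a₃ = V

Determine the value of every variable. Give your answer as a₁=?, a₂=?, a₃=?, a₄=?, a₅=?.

a₁=T, a₂=X, a₃=V, a₄=W, a₅=U

a₃ must be V (only option left). Eliminate V elsewhere: a₁, a₄, a₅.
That leaves a₅ = U. So a₂, a₄ can't be U.
That leaves a₁ = T.
That leaves a₂ = X.
That leaves a₄ = W.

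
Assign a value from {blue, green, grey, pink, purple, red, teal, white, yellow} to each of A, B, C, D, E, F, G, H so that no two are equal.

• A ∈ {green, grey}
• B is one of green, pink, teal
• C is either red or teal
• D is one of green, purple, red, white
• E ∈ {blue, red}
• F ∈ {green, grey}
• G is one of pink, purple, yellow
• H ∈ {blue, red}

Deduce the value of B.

A and F between them cover only {green, grey} — a naked pair. Remove those values from B, D.
The 2 variables E and H are confined to {blue, red}, which locks those values in; drop them from C, D.
C has just one choice, so C = teal. So B can't be teal.
So B = pink.

pink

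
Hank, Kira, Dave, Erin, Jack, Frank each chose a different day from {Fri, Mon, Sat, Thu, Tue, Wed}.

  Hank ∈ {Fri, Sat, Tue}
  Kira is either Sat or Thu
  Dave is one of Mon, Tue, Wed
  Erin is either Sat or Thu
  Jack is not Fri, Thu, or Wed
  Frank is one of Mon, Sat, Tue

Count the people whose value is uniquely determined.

2

The 6 variables draw from only 6 values {Fri, Mon, Sat, Thu, Tue, Wed}, so each is used; only Hank can be Fri, hence Hank = Fri.
The 5 still-open variables draw from only 5 values {Mon, Sat, Thu, Tue, Wed}, so each is used; only Dave can be Wed, hence Dave = Wed.
Kira and Erin share exactly the 2 values {Sat, Thu}; by pigeonhole those values go to them, so strike Sat, Thu from Jack, Frank.
Determined: Hank=Fri, Dave=Wed. The other people each still have more than one consistent value. That makes 2.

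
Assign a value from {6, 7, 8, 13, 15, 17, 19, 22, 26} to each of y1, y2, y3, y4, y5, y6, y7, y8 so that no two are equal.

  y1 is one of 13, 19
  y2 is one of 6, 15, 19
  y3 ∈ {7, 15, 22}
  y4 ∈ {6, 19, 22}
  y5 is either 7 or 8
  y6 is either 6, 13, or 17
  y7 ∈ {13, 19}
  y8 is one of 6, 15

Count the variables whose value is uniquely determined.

4

The 8 variables together cover exactly {6, 7, 8, 13, 15, 17, 19, 22} — 8 values for 8 variables — and 8 appears only in y5's list, so y5 = 8.
The 7 still-open variables draw from only 7 values {6, 7, 13, 15, 17, 19, 22}, so each is used; only y3 can be 7, hence y3 = 7.
Among the 6 still-open variables, 17 fits only y6 (and all 6 values in {6, 13, 15, 17, 19, 22} must be used), so y6 = 17.
The 5 still-open variables draw from only 5 values {6, 13, 15, 19, 22}, so each is used; only y4 can be 22, hence y4 = 22.
The 2 variables y1 and y7 are confined to {13, 19}, which locks those values in; drop them from y2.
Determined: y3=7, y4=22, y5=8, y6=17. The other variables each still have more than one consistent value. That makes 4.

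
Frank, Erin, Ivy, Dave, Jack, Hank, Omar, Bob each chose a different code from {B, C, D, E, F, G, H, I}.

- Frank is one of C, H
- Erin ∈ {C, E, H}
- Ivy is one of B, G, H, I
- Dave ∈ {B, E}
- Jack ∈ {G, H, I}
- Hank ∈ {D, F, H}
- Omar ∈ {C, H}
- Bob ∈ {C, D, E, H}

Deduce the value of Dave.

The 8 variables draw from only 8 values {B, C, D, E, F, G, H, I}, so each is used; only Hank can be F, hence Hank = F.
The 7 still-open variables draw from only 7 values {B, C, D, E, G, H, I}, so each is used; only Bob can be D, hence Bob = D.
Frank and Omar share exactly the 2 values {C, H}; by pigeonhole those values go to them, so strike C, H from Erin, Ivy, Jack.
Erin's domain is down to {E}, so Erin = E. Remove E from Dave.
So Dave = B.

B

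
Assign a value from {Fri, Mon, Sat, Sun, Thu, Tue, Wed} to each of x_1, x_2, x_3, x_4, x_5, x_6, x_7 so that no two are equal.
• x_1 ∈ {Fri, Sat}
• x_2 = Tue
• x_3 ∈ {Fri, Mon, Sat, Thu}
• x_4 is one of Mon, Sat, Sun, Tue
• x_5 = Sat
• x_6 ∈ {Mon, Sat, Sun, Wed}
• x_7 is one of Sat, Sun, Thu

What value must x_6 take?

Wed

x_2 must be Tue (only option left). Strike Tue from x_4.
That leaves x_5 = Sat. Remove Sat from x_1, x_3, x_4, x_6, x_7.
x_1's domain is down to {Fri}, so x_1 = Fri. Remove Fri from x_3.
Among the 4 still-open variables, Wed fits only x_6 (and all 4 values in {Mon, Sun, Thu, Wed} must be used), so x_6 = Wed.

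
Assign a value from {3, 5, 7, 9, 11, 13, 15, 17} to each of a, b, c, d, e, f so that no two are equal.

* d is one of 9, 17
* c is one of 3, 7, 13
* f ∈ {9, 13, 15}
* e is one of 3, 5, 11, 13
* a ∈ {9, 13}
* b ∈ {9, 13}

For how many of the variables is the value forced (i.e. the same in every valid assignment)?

a and b share exactly the 2 values {9, 13}; by pigeonhole those values go to them, so strike 9, 13 from c, d, e, f.
d must be 17 (only option left).
f must be 15 (only option left).
Determined: d=17, f=15. The other variables each still have more than one consistent value. That makes 2.

2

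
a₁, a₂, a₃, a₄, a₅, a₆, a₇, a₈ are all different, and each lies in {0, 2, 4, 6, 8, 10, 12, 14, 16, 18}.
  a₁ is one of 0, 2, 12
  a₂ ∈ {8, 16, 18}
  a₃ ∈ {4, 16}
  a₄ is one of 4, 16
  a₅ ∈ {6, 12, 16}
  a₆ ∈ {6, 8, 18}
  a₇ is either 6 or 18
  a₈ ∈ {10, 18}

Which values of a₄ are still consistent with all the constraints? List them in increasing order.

4, 16

a₃ and a₄ between them cover only {4, 16} — a naked pair. Remove those values from a₂, a₅.
a₂, a₆, a₇ share exactly the 3 values {6, 8, 18}; by pigeonhole those values go to them, so strike 6, 8, 18 from a₅, a₈.
a₅ must be 12 (only option left). Strike 12 from a₁.
a₈'s domain is down to {10}, so a₈ = 10.
No further eliminations apply; a₄ can still be any of 4, 16.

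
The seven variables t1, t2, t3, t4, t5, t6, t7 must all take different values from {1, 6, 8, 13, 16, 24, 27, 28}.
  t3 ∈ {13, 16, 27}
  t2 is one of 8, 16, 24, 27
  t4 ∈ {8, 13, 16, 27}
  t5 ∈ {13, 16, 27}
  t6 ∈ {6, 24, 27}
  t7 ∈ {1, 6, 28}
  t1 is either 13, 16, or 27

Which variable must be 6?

t1, t3, t5 share exactly the 3 values {13, 16, 27}; by pigeonhole those values go to them, so strike 13, 16, 27 from t2, t4, t6.
That leaves t4 = 8. So t2 can't be 8.
t2 has just one choice, so t2 = 24. Strike 24 from t6.

t6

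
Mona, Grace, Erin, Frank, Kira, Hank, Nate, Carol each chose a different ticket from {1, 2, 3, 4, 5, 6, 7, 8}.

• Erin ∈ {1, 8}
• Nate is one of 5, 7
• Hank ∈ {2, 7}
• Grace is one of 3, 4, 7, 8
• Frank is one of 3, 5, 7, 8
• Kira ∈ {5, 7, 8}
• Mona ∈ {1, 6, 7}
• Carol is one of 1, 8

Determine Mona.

The 8 variables together cover exactly {1, 2, 3, 4, 5, 6, 7, 8} — 8 values for 8 variables — and 2 appears only in Hank's list, so Hank = 2.
Among the 7 still-open variables, 4 fits only Grace (and all 7 values in {1, 3, 4, 5, 6, 7, 8} must be used), so Grace = 4.
Among the 6 still-open variables, 3 fits only Frank (and all 6 values in {1, 3, 5, 6, 7, 8} must be used), so Frank = 3.
The 5 still-open variables together cover exactly {1, 5, 6, 7, 8} — 5 values for 5 variables — and 6 appears only in Mona's list, so Mona = 6.

6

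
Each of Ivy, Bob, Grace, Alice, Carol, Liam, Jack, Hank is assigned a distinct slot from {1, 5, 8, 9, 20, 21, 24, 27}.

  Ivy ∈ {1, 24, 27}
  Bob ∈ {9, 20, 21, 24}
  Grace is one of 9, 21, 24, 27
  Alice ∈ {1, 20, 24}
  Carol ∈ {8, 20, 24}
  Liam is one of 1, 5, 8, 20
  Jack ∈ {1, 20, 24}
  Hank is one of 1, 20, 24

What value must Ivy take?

27

The 8 variables together cover exactly {1, 5, 8, 9, 20, 21, 24, 27} — 8 values for 8 variables — and 5 appears only in Liam's list, so Liam = 5.
The 7 still-open variables together cover exactly {1, 8, 9, 20, 21, 24, 27} — 7 values for 7 variables — and 8 appears only in Carol's list, so Carol = 8.
Alice, Jack, Hank share exactly the 3 values {1, 20, 24}; by pigeonhole those values go to them, so strike 1, 20, 24 from Ivy, Bob, Grace.
So Ivy = 27.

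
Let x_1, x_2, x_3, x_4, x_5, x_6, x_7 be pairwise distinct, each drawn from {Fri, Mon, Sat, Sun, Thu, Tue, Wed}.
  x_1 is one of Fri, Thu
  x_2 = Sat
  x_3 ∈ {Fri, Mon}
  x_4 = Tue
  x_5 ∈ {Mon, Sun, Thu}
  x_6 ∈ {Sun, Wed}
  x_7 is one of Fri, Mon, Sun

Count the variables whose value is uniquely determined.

3

x_2's domain is down to {Sat}, so x_2 = Sat.
x_4 has just one choice, so x_4 = Tue.
The 5 still-open variables together cover exactly {Fri, Mon, Sun, Thu, Wed} — 5 values for 5 variables — and Wed appears only in x_6's list, so x_6 = Wed.
Determined: x_2=Sat, x_4=Tue, x_6=Wed. The other variables each still have more than one consistent value. That makes 3.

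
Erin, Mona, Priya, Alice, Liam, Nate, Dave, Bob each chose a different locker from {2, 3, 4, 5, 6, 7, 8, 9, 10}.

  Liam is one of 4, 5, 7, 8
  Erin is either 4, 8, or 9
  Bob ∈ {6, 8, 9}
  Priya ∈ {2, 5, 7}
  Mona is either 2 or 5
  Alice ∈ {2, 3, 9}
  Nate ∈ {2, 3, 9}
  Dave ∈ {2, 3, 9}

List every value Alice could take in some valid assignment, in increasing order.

The 8 variables together cover exactly {2, 3, 4, 5, 6, 7, 8, 9} — 8 values for 8 variables — and 6 appears only in Bob's list, so Bob = 6.
Alice, Nate, Dave share exactly the 3 values {2, 3, 9}; by pigeonhole those values go to them, so strike 2, 3, 9 from Erin, Mona, Priya.
That leaves Mona = 5. Eliminate 5 elsewhere: Priya, Liam.
Priya's domain is down to {7}, so Priya = 7. Remove 7 from Liam.
No further eliminations apply; Alice can still be any of 2, 3, 9.

2, 3, 9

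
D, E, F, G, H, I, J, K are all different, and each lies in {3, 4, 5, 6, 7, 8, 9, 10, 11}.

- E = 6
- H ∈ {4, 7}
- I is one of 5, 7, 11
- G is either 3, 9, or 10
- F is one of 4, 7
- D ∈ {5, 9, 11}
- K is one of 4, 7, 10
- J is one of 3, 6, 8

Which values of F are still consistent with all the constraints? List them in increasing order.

4, 7

E must be 6 (only option left). Strike 6 from J.
The 2 variables F and H are confined to {4, 7}, which locks those values in; drop them from I, K.
That leaves K = 10. Eliminate 10 elsewhere: G.
No further eliminations apply; F can still be any of 4, 7.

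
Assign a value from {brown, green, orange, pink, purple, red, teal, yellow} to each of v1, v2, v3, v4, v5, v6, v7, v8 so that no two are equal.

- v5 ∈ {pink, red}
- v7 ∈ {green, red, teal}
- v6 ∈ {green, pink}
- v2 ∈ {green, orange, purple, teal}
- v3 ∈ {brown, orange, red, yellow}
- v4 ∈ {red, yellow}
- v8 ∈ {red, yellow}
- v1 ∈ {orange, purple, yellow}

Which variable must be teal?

v7

The 8 variables draw from only 8 values {brown, green, orange, pink, purple, red, teal, yellow}, so each is used; only v3 can be brown, hence v3 = brown.
The 2 variables v4 and v8 are confined to {red, yellow}, which locks those values in; drop them from v1, v5, v7.
v5 must be pink (only option left). Eliminate pink elsewhere: v6.
v6 has just one choice, so v6 = green. So v2, v7 can't be green.
So teal goes to v7.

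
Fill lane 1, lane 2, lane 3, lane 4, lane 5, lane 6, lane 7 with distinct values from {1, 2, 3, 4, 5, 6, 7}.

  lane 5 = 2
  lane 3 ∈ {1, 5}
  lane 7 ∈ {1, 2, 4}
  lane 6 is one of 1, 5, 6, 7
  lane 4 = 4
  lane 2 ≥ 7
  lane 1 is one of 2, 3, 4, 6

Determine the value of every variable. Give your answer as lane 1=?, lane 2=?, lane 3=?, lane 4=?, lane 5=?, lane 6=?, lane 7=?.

lane 2's domain is down to {7}, so lane 2 = 7. Strike 7 from lane 6.
lane 4's domain is down to {4}, so lane 4 = 4. Eliminate 4 elsewhere: lane 1, lane 7.
lane 5 has just one choice, so lane 5 = 2. Eliminate 2 elsewhere: lane 1, lane 7.
lane 7's domain is down to {1}, so lane 7 = 1. Strike 1 from lane 3, lane 6.
That leaves lane 3 = 5. Remove 5 from lane 6.
lane 6 must be 6 (only option left). Remove 6 from lane 1.
lane 1 has just one choice, so lane 1 = 3.

lane 1=3, lane 2=7, lane 3=5, lane 4=4, lane 5=2, lane 6=6, lane 7=1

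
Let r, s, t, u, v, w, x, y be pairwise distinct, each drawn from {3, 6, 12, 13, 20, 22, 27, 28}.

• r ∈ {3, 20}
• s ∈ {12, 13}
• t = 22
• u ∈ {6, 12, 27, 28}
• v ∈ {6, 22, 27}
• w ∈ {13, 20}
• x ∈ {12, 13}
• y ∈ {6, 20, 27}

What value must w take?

t's domain is down to {22}, so t = 22. Eliminate 22 elsewhere: v.
Among the 7 still-open variables, 3 fits only r (and all 7 values in {3, 6, 12, 13, 20, 27, 28} must be used), so r = 3.
The 6 still-open variables together cover exactly {6, 12, 13, 20, 27, 28} — 6 values for 6 variables — and 28 appears only in u's list, so u = 28.
s and x share exactly the 2 values {12, 13}; by pigeonhole those values go to them, so strike 12, 13 from w.
So w = 20.

20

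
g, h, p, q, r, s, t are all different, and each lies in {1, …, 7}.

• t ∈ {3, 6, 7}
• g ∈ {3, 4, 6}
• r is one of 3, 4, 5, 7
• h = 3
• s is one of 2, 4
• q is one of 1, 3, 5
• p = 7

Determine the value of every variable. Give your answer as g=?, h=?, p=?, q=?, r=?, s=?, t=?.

h must be 3 (only option left). So g, q, r, t can't be 3.
p's domain is down to {7}, so p = 7. So r, t can't be 7.
t has just one choice, so t = 6. Remove 6 from g.
g's domain is down to {4}, so g = 4. Remove 4 from r, s.
r has just one choice, so r = 5. So q can't be 5.
s's domain is down to {2}, so s = 2.
q must be 1 (only option left).

g=4, h=3, p=7, q=1, r=5, s=2, t=6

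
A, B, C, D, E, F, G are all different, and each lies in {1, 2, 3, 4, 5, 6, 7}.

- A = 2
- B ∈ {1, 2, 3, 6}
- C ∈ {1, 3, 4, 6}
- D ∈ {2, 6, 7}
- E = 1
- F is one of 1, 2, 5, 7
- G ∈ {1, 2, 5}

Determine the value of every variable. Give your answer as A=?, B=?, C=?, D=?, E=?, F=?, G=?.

A must be 2 (only option left). Eliminate 2 elsewhere: B, D, F, G.
E has just one choice, so E = 1. Strike 1 from B, C, F, G.
G's domain is down to {5}, so G = 5. Strike 5 from F.
F's domain is down to {7}, so F = 7. Remove 7 from D.
D has just one choice, so D = 6. So B, C can't be 6.
B must be 3 (only option left). Strike 3 from C.
That leaves C = 4.

A=2, B=3, C=4, D=6, E=1, F=7, G=5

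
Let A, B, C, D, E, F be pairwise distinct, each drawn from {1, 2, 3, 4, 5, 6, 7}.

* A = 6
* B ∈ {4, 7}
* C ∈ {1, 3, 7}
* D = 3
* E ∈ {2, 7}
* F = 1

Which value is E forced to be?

2

A has just one choice, so A = 6.
D must be 3 (only option left). So C can't be 3.
F must be 1 (only option left). Strike 1 from C.
C's domain is down to {7}, so C = 7. Eliminate 7 elsewhere: B, E.
So E = 2.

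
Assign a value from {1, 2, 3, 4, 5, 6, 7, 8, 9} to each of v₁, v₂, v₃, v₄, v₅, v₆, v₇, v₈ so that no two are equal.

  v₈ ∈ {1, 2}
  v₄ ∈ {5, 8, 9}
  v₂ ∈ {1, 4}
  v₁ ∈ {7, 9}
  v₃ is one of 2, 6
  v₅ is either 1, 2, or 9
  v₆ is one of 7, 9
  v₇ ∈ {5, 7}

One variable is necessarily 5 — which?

Among the 8 variables, 4 fits only v₂ (and all 8 values in {1, 2, 4, 5, 6, 7, 8, 9} must be used), so v₂ = 4.
The 7 still-open variables together cover exactly {1, 2, 5, 6, 7, 8, 9} — 7 values for 7 variables — and 6 appears only in v₃'s list, so v₃ = 6.
Among the 6 still-open variables, 8 fits only v₄ (and all 6 values in {1, 2, 5, 7, 8, 9} must be used), so v₄ = 8.
The 5 still-open variables draw from only 5 values {1, 2, 5, 7, 9}, so each is used; only v₇ can be 5, hence v₇ = 5.

v₇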